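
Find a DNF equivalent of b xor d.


Step 1: b ⊕ d is true exactly when they disagree: (b ∧ ¬d) ∨ (¬b ∧ d).

(b & (~d)) | ((~b) & d)


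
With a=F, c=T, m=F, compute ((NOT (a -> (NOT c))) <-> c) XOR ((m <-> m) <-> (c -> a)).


Substitute a=F, c=T, m=F:
NOT c = F
a -> (NOT c) = F -> F = T
NOT (a -> (NOT c)) = F
(NOT (a -> (NOT c))) <-> c = F <-> T = F
m <-> m = F <-> F = T
c -> a = T -> F = F
(m <-> m) <-> (c -> a) = T <-> F = F
((NOT (a -> (NOT c))) <-> c) XOR ((m <-> m) <-> (c -> a)) = F XOR F = F

F


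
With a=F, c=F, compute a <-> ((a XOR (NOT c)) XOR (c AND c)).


Substitute a=F, c=F:
NOT c = T
a XOR (NOT c) = F XOR T = T
c AND c = F AND F = F
(a XOR (NOT c)) XOR (c AND c) = T XOR F = T
a <-> ((a XOR (NOT c)) XOR (c AND c)) = F <-> T = F

F


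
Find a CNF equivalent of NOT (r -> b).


Step 1: Rewrite r → b as ¬r ∨ b.
Step 2: Negate: ¬(¬r ∨ b) = r ∧ ¬b (De Morgan + double negation).

r AND (NOT b)


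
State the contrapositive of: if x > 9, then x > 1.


The contrapositive of (P → Q) is (¬Q → ¬P); it is logically equivalent to the original.
Here P = 'x > 9' and Q = 'x > 1'.

If not (x > 1), then not (x > 9).


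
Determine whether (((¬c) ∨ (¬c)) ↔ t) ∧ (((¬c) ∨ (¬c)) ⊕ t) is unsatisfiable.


Truth table over {c, t}:
c | t | φ
---------
F | F | F
T | F | F
F | T | F
T | T | F
Every row is false.

Yes, it is a contradiction.


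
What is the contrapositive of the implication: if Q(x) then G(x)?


The contrapositive of (P → Q) is (¬Q → ¬P); it is logically equivalent to the original.
Here P = 'Q(x)' and Q = 'G(x)'.

If not (G(x)), then not (Q(x)).


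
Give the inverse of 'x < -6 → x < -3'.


The inverse of (P → Q) is (¬P → ¬Q). It is equivalent to the converse, not to the original.
Here P = 'x < -6' and Q = 'x < -3'.

If not (x < -6), then not (x < -3).


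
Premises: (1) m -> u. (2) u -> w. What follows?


Hypothetical syllogism: from (P → Q) and (Q → R), infer (P → R).
Chain the two implications through the shared middle term 'u'.

m -> w


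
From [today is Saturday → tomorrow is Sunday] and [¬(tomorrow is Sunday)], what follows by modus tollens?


Modus tollens: from (P → Q) and ¬Q, infer ¬P.
Q = 'tomorrow is Sunday' is denied; since P → Q, P must also fail.

Not (today is Saturday).


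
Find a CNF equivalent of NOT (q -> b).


Step 1: Rewrite q → b as ¬q ∨ b.
Step 2: Negate: ¬(¬q ∨ b) = q ∧ ¬b (De Morgan + double negation).

q AND (NOT b)


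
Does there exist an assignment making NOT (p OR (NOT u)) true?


Search for a satisfying assignment over {p, u}.
Try p=F, u=T: the formula evaluates to T.
A satisfying assignment exists.

Satisfiable.


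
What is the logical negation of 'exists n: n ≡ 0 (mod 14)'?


¬(forall x: φ) = exists x: ¬φ, and ¬(exists x: φ) = forall x: ¬φ.
Apply to the existential statement.

forall n: ~(n ≡ 0 (mod 14))


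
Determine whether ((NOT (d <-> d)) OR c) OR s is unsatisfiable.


Truth table over {c, d, s}:
c | d | s | φ
-------------
F | F | F | F
T | F | F | T
F | T | F | F
T | T | F | T
F | F | T | T
T | F | T | T
F | T | T | T
T | T | T | T
Satisfying assignment at row 2: c=T, d=F, s=F gives T.

No, it is not a contradiction.


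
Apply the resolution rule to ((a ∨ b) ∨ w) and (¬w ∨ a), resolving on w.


The clauses contain complementary literals w and ¬w.
Resolution eliminates this pair and disjoins the remaining literals (merging duplicates).

(a ∨ b)


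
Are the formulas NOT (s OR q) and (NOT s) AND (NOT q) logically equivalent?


Compare truth tables:
q | s | φ | ψ
-------------
F | F | T | T
T | F | F | F
F | T | F | F
T | T | F | F
The columns φ and ψ agree on every row.

Yes, they are logically equivalent.


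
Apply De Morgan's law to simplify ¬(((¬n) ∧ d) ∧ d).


De Morgan: the negation of a conjunction is the disjunction of the negations.
Distribute ¬ across ∧, flipping it to ∨, and negate each literal.

(n ∨ (¬d)) ∨ (¬d)


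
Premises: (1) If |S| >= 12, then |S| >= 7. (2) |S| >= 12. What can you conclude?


Modus ponens: from (P → Q) and P, infer Q.
P = '|S| >= 12' is asserted, and P → Q holds, so Q follows.

|S| >= 7.


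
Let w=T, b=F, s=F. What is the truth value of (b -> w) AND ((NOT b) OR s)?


Substitute w=T, b=F, s=F:
b -> w = F -> T = T
NOT b = T
(NOT b) OR s = T OR F = T
(b -> w) AND ((NOT b) OR s) = T AND T = T

T


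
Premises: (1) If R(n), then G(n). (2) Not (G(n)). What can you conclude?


Modus tollens: from (P → Q) and ¬Q, infer ¬P.
Q = 'G(n)' is denied; since P → Q, P must also fail.

Not (R(n)).


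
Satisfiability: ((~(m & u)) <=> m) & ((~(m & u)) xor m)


Check all 4 assignments over {m, u}:
m | u | φ
---------
False | False | False
True | False | False
False | True | False
True | True | False
No assignment makes the formula true.

Unsatisfiable.


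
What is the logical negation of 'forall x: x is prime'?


¬(forall x: φ) = exists x: ¬φ, and ¬(exists x: φ) = forall x: ¬φ.
Apply to the universal statement.

exists x: ~(x is prime)


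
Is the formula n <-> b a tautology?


Build the truth table over {b, n}:
b | n | φ
---------
F | F | T
T | F | F
F | T | F
T | T | T
Counterexample at row 2: with b=T, n=F, the formula is F.

No, it is not a tautology.


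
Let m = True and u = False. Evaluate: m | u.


Disjunction is false only when both operands are false.
Substitute: m=True, u=False.
True | False evaluates to True.

True


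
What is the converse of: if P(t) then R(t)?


The converse of (P → Q) is (Q → P). It is not in general equivalent to the original.
Here P = 'P(t)' and Q = 'R(t)'.

If R(t), then P(t).


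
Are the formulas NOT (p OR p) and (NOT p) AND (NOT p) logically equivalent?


Compare truth tables:
p | φ | ψ
---------
F | T | T
T | F | F
The columns φ and ψ agree on every row.

Yes, they are logically equivalent.


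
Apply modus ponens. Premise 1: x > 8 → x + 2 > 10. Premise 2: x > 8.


Modus ponens: from (P → Q) and P, infer Q.
P = 'x > 8' is asserted, and P → Q holds, so Q follows.

x + 2 > 10.


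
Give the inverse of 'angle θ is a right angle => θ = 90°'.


The inverse of (P → Q) is (¬P → ¬Q). It is equivalent to the converse, not to the original.
Here P = 'angle θ is a right angle' and Q = 'θ = 90°'.

If not (angle θ is a right angle), then not (θ = 90°).


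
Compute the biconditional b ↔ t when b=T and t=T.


Biconditional is true when both operands have the same truth value.
Substitute: b=T, t=T.
T ↔ T evaluates to T.

T


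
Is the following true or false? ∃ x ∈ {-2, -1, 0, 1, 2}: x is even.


Evaluate the predicate on each element: -2:T, -1:F, 0:T, 1:F, 2:T.
Witness x = -2 satisfies the predicate.

T


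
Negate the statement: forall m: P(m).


¬(forall x: φ) = exists x: ¬φ, and ¬(exists x: φ) = forall x: ¬φ.
Apply to the universal statement.

exists m: ~(P(m))


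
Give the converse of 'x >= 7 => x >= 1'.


The converse of (P → Q) is (Q → P). It is not in general equivalent to the original.
Here P = 'x >= 7' and Q = 'x >= 1'.

If x >= 1, then x >= 7.


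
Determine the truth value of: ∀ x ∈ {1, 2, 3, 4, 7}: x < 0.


Evaluate the predicate on each element: 1:F, 2:F, 3:F, 4:F, 7:F.
Counterexample x = 1 fails the predicate.

F


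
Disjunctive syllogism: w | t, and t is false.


Disjunctive syllogism: from (P ∨ Q) and ¬P, infer Q.
One disjunct, 't', is ruled out; the other must hold.

w


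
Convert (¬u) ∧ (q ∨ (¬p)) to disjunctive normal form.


Step 1: Distribute ∧ over ∨: (¬u) ∧ (q ∨ (¬p)) = ((¬u) ∧ q) ∨ ((¬u) ∧ (¬p)).

((¬u) ∧ q) ∨ ((¬u) ∧ (¬p))


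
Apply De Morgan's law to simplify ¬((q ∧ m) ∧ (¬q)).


De Morgan: the negation of a conjunction is the disjunction of the negations.
Distribute ¬ across ∧, flipping it to ∨, and negate each literal.

((¬q) ∨ (¬m)) ∨ q


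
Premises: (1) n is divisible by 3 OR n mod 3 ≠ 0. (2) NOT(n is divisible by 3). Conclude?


Disjunctive syllogism: from (P ∨ Q) and ¬P, infer Q.
One disjunct, 'n is divisible by 3', is ruled out; the other must hold.

n mod 3 ≠ 0


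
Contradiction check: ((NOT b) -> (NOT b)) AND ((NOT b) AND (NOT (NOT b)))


Truth table over {b}:
b | φ
-----
F | F
T | F
Every row is false.

Yes, it is a contradiction.


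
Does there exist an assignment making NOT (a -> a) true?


Check all 2 assignments over {a}:
a | φ
-----
F | F
T | F
No assignment makes the formula true.

Unsatisfiable.


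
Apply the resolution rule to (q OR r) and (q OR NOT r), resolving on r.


The clauses contain complementary literals r and NOTr.
Resolution eliminates this pair and disjoins the remaining literals (merging duplicates).

q


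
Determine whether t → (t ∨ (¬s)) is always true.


Build the truth table over {s, t}:
s | t | φ
---------
F | F | T
T | F | T
F | T | T
T | T | T
Every row evaluates to true.

Yes, it is a tautology.


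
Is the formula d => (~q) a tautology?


Build the truth table over {d, q}:
d | q | φ
---------
False | False | True
True | False | True
False | True | True
True | True | False
Counterexample at row 4: with d=True, q=True, the formula is False.

No, it is not a tautology.


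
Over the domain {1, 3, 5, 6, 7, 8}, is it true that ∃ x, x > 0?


Evaluate the predicate on each element: 1:T, 3:T, 5:T, 6:T, 7:T, 8:T.
Witness x = 1 satisfies the predicate.

T


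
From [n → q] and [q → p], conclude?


Hypothetical syllogism: from (P → Q) and (Q → R), infer (P → R).
Chain the two implications through the shared middle term 'q'.

n → p


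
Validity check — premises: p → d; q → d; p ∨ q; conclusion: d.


This matches the form of proof by cases: the conclusion follows in every model of the premises.

Valid.


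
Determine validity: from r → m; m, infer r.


This is affirming the consequent (fallacy). There exist truth assignments where the premises are all true but the conclusion is false.

Invalid.


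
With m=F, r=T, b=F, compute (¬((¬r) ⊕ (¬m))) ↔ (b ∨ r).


Substitute m=F, r=T, b=F:
¬r = F
¬m = T
(¬r) ⊕ (¬m) = F ⊕ T = T
¬((¬r) ⊕ (¬m)) = F
b ∨ r = F ∨ T = T
(¬((¬r) ⊕ (¬m))) ↔ (b ∨ r) = F ↔ T = F

F


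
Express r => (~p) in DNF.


Step 1: Rewrite r → (¬p) as ¬r ∨ (¬p).

(~r) | (~p)


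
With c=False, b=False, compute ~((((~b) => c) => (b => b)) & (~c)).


Substitute c=False, b=False:
~b = True
(~b) => c = True => False = False
b => b = False => False = True
((~b) => c) => (b => b) = False => True = True
~c = True
(((~b) => c) => (b => b)) & (~c) = True & True = True
~((((~b) => c) => (b => b)) & (~c)) = False

False


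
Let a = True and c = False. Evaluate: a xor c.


Exclusive or is true when exactly one operand is true.
Substitute: a=True, c=False.
True xor False evaluates to True.

True


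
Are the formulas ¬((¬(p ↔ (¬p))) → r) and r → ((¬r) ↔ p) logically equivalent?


Compare truth tables:
p | r | φ | ψ
-------------
F | F | T | T
T | F | T | T
F | T | F | T
T | T | F | F
They differ at row 3 (p=F, r=T): φ=F but ψ=T.

No, they are not logically equivalent.


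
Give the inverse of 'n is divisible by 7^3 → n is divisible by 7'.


The inverse of (P → Q) is (¬P → ¬Q). It is equivalent to the converse, not to the original.
Here P = 'n is divisible by 7^3' and Q = 'n is divisible by 7'.

If not (n is divisible by 7^3), then not (n is divisible by 7).


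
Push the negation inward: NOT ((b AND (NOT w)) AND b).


De Morgan: the negation of a conjunction is the disjunction of the negations.
Distribute NOT across AND, flipping it to OR, and negate each literal.

((NOT b) OR w) OR (NOT b)


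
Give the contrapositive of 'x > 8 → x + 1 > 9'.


The contrapositive of (P → Q) is (¬Q → ¬P); it is logically equivalent to the original.
Here P = 'x > 8' and Q = 'x + 1 > 9'.

If not (x + 1 > 9), then not (x > 8).


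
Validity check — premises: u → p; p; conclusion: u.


This is affirming the consequent (fallacy). There exist truth assignments where the premises are all true but the conclusion is false.

Invalid.


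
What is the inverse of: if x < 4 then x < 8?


The inverse of (P → Q) is (¬P → ¬Q). It is equivalent to the converse, not to the original.
Here P = 'x < 4' and Q = 'x < 8'.

If not (x < 4), then not (x < 8).


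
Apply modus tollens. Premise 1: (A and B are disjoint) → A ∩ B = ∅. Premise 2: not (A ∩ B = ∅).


Modus tollens: from (P → Q) and ¬Q, infer ¬P.
Q = 'A ∩ B = ∅' is denied; since P → Q, P must also fail.

Not ((A and B are disjoint)).


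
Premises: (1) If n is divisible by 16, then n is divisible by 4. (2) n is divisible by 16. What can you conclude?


Modus ponens: from (P → Q) and P, infer Q.
P = 'n is divisible by 16' is asserted, and P → Q holds, so Q follows.

n is divisible by 4.


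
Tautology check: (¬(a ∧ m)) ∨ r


Build the truth table over {a, m, r}:
a | m | r | φ
-------------
F | F | F | T
T | F | F | T
F | T | F | T
T | T | F | F
F | F | T | T
T | F | T | T
F | T | T | T
T | T | T | T
Counterexample at row 4: with a=T, m=T, r=F, the formula is F.

No, it is not a tautology.


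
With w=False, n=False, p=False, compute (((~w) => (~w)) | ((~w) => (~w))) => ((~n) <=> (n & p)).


Substitute w=False, n=False, p=False:
… (earlier sub-steps elided)
~w = True
(~w) => (~w) = True => True = True
~w = True
~w = True
(~w) => (~w) = True => True = True
((~w) => (~w)) | ((~w) => (~w)) = True | True = True
~n = True
n & p = False & False = False
(~n) <=> (n & p) = True <=> False = False
(((~w) => (~w)) | ((~w) => (~w))) => ((~n) <=> (n & p)) = True => False = False

False


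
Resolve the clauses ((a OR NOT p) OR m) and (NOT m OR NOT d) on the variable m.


The clauses contain complementary literals m and NOTm.
Resolution eliminates this pair and disjoins the remaining literals (merging duplicates).

((a OR NOT p) OR NOT d)


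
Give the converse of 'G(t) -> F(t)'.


The converse of (P → Q) is (Q → P). It is not in general equivalent to the original.
Here P = 'G(t)' and Q = 'F(t)'.

If F(t), then G(t).


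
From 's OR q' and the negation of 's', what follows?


Disjunctive syllogism: from (P ∨ Q) and ¬P, infer Q.
One disjunct, 's', is ruled out; the other must hold.

q


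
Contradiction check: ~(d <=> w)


Truth table over {d, w}:
d | w | φ
---------
False | False | False
True | False | True
False | True | True
True | True | False
Satisfying assignment at row 2: d=True, w=False gives True.

No, it is not a contradiction.


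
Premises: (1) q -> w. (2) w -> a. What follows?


Hypothetical syllogism: from (P → Q) and (Q → R), infer (P → R).
Chain the two implications through the shared middle term 'w'.

q -> a


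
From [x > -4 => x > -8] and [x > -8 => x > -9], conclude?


Hypothetical syllogism: from (P → Q) and (Q → R), infer (P → R).
Chain the two implications through the shared middle term 'x > -8'.

x > -4 => x > -9


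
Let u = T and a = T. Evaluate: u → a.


Implication is false only when antecedent is true and consequent is false.
Substitute: u=T, a=T.
T → T evaluates to T.

T


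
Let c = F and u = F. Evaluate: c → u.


Implication is false only when antecedent is true and consequent is false.
Substitute: c=F, u=F.
F → F evaluates to T.

T


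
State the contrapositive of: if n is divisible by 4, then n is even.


The contrapositive of (P → Q) is (¬Q → ¬P); it is logically equivalent to the original.
Here P = 'n is divisible by 4' and Q = 'n is even'.

If not (n is even), then not (n is divisible by 4).


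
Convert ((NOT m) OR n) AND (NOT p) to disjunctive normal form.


Step 1: Distribute ∧ over ∨: ((¬m) ∨ n) ∧ (¬p) = ((¬m) ∧ (¬p)) ∨ (n ∧ (¬p)).

((NOT m) AND (NOT p)) OR (n AND (NOT p))


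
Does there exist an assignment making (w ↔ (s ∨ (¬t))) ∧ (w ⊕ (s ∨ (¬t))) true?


Check all 8 assignments over {s, t, w}:
s | t | w | φ
-------------
F | F | F | F
T | F | F | F
F | T | F | F
T | T | F | F
F | F | T | F
T | F | T | F
F | T | T | F
T | T | T | F
No assignment makes the formula true.

Unsatisfiable.


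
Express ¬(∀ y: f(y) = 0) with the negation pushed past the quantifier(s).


¬(∀ x: φ) = ∃ x: ¬φ, and ¬(∃ x: φ) = ∀ x: ¬φ.
Apply to the universal statement.

∃ y: ¬(f(y) = 0)


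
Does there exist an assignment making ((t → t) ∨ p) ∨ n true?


Search for a satisfying assignment over {n, p, t}.
Try n=F, p=F, t=F: the formula evaluates to T.
A satisfying assignment exists.

Satisfiable.


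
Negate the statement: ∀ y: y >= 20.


¬(∀ x: φ) = ∃ x: ¬φ, and ¬(∃ x: φ) = ∀ x: ¬φ.
Apply to the universal statement.

∃ y: ¬(y >= 20)


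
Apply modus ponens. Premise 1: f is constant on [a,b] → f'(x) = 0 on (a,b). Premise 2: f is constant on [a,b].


Modus ponens: from (P → Q) and P, infer Q.
P = 'f is constant on [a,b]' is asserted, and P → Q holds, so Q follows.

f'(x) = 0 on (a,b).


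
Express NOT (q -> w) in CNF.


Step 1: Rewrite q → w as ¬q ∨ w.
Step 2: Negate: ¬(¬q ∨ w) = q ∧ ¬w (De Morgan + double negation).

q AND (NOT w)


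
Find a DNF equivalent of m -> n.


Step 1: Rewrite m → n as ¬m ∨ n.

(NOT m) OR n


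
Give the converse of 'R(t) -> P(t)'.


The converse of (P → Q) is (Q → P). It is not in general equivalent to the original.
Here P = 'R(t)' and Q = 'P(t)'.

If P(t), then R(t).


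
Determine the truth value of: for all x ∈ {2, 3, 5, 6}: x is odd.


Evaluate the predicate on each element: 2:F, 3:T, 5:T, 6:F.
Counterexample x = 2 fails the predicate.

F


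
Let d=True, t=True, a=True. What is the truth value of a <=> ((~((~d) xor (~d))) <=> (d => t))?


Substitute d=True, t=True, a=True:
~d = False
~d = False
(~d) xor (~d) = False xor False = False
~((~d) xor (~d)) = True
d => t = True => True = True
(~((~d) xor (~d))) <=> (d => t) = True <=> True = True
a <=> ((~((~d) xor (~d))) <=> (d => t)) = True <=> True = True

True


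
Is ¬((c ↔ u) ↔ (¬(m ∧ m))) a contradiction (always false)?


Truth table over {c, m, u}:
c | m | u | φ
-------------
F | F | F | F
T | F | F | T
F | T | F | T
T | T | F | F
F | F | T | T
T | F | T | F
F | T | T | F
T | T | T | T
Satisfying assignment at row 2: c=T, m=F, u=F gives T.

No, it is not a contradiction.


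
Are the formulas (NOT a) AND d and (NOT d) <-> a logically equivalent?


Compare truth tables:
a | d | φ | ψ
-------------
F | F | F | F
T | F | F | T
F | T | T | T
T | T | F | F
They differ at row 2 (a=T, d=F): φ=F but ψ=T.

No, they are not logically equivalent.


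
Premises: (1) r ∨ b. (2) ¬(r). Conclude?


Disjunctive syllogism: from (P ∨ Q) and ¬P, infer Q.
One disjunct, 'r', is ruled out; the other must hold.

b


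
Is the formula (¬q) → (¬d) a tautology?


Build the truth table over {d, q}:
d | q | φ
---------
F | F | T
T | F | F
F | T | T
T | T | T
Counterexample at row 2: with d=T, q=F, the formula is F.

No, it is not a tautology.


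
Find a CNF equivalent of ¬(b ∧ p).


Step 1: Apply De Morgan: ¬(b ∧ p) = ¬b ∨ ¬p.

(¬b) ∨ (¬p)


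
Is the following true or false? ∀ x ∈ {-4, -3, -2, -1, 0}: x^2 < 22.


Evaluate the predicate on each element: -4:T, -3:T, -2:T, -1:T, 0:T.
Every element satisfies the predicate.

T


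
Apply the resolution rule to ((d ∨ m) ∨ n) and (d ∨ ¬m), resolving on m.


The clauses contain complementary literals m and ¬m.
Resolution eliminates this pair and disjoins the remaining literals (merging duplicates).

(d ∨ n)


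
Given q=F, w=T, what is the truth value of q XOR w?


Exclusive or is true when exactly one operand is true.
Substitute: q=F, w=T.
F XOR T evaluates to T.

T


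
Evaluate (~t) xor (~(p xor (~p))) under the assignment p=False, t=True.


Substitute p=False, t=True:
~t = False
~p = True
p xor (~p) = False xor True = True
~(p xor (~p)) = False
(~t) xor (~(p xor (~p))) = False xor False = False

False


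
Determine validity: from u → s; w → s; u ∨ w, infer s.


This matches the form of proof by cases: the conclusion follows in every model of the premises.

Valid.


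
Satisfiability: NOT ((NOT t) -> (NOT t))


Check all 2 assignments over {t}:
t | φ
-----
F | F
T | F
No assignment makes the formula true.

Unsatisfiable.


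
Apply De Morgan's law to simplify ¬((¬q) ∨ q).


De Morgan: the negation of a disjunction is the conjunction of the negations.
Distribute ¬ across ∨, flipping it to ∧, and negate each literal.

q ∧ (¬q)


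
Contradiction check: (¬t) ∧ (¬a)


Truth table over {a, t}:
a | t | φ
---------
F | F | T
T | F | F
F | T | F
T | T | F
Satisfying assignment at row 1: a=F, t=F gives T.

No, it is not a contradiction.


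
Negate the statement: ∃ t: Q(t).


¬(∀ x: φ) = ∃ x: ¬φ, and ¬(∃ x: φ) = ∀ x: ¬φ.
Apply to the existential statement.

∀ t: ¬(Q(t))


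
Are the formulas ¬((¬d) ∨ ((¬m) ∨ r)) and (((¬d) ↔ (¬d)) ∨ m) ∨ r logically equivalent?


Compare truth tables:
d | m | r | φ | ψ
-----------------
F | F | F | F | T
T | F | F | F | T
F | T | F | F | T
T | T | F | T | T
F | F | T | F | T
T | F | T | F | T
F | T | T | F | T
T | T | T | F | T
They differ at row 1 (d=F, m=F, r=F): φ=F but ψ=T.

No, they are not logically equivalent.


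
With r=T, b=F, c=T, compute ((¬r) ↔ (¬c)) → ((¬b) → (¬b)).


Substitute r=T, b=F, c=T:
¬r = F
¬c = F
(¬r) ↔ (¬c) = F ↔ F = T
¬b = T
¬b = T
(¬b) → (¬b) = T → T = T
((¬r) ↔ (¬c)) → ((¬b) → (¬b)) = T → T = T

T


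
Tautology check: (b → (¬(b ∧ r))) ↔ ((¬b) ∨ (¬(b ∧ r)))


Build the truth table over {b, r}:
b | r | φ
---------
F | F | T
T | F | T
F | T | T
T | T | T
Every row evaluates to true.

Yes, it is a tautology.


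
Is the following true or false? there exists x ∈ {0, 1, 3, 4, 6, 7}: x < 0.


Evaluate the predicate on each element: 0:F, 1:F, 3:F, 4:F, 6:F, 7:F.
No element satisfies the predicate.

F


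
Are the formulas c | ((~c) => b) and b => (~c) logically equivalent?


Compare truth tables:
b | c | φ | ψ
-------------
False | False | False | True
True | False | True | True
False | True | True | True
True | True | True | False
They differ at row 1 (b=False, c=False): φ=False but ψ=True.

No, they are not logically equivalent.


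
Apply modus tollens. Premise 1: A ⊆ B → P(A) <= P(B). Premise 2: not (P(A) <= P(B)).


Modus tollens: from (P → Q) and ¬Q, infer ¬P.
Q = 'P(A) <= P(B)' is denied; since P → Q, P must also fail.

Not (A ⊆ B).


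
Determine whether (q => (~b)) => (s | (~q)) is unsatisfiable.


Truth table over {b, q, s}:
b | q | s | φ
-------------
False | False | False | True
True | False | False | True
False | True | False | False
True | True | False | True
False | False | True | True
True | False | True | True
False | True | True | True
True | True | True | True
Satisfying assignment at row 1: b=False, q=False, s=False gives True.

No, it is not a contradiction.


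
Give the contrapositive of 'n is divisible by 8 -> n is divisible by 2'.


The contrapositive of (P → Q) is (¬Q → ¬P); it is logically equivalent to the original.
Here P = 'n is divisible by 8' and Q = 'n is divisible by 2'.

If not (n is divisible by 2), then not (n is divisible by 8).


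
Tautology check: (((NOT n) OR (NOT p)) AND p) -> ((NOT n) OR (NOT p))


Build the truth table over {n, p}:
n | p | φ
---------
F | F | T
T | F | T
F | T | T
T | T | T
Every row evaluates to true.

Yes, it is a tautology.


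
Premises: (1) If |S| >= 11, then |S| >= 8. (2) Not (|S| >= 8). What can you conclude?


Modus tollens: from (P → Q) and ¬Q, infer ¬P.
Q = '|S| >= 8' is denied; since P → Q, P must also fail.

Not (|S| >= 11).


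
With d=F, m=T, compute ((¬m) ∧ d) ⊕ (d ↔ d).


Substitute d=F, m=T:
¬m = F
(¬m) ∧ d = F ∧ F = F
d ↔ d = F ↔ F = T
((¬m) ∧ d) ⊕ (d ↔ d) = F ⊕ T = T

T


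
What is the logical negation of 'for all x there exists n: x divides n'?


Negation flips each quantifier (∀↔∃) and negates the inner predicate.
¬(for all x there exists n: φ) = there exists x for all n: ¬φ.

there exists x for all n: NOT(x divides n)


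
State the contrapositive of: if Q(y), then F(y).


The contrapositive of (P → Q) is (¬Q → ¬P); it is logically equivalent to the original.
Here P = 'Q(y)' and Q = 'F(y)'.

If not (F(y)), then not (Q(y)).


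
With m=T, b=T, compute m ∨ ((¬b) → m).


Substitute m=T, b=T:
¬b = F
(¬b) → m = F → T = T
m ∨ ((¬b) → m) = T ∨ T = T

T


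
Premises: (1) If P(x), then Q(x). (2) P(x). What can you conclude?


Modus ponens: from (P → Q) and P, infer Q.
P = 'P(x)' is asserted, and P → Q holds, so Q follows.

Q(x).


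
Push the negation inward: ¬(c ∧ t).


De Morgan: the negation of a conjunction is the disjunction of the negations.
Distribute ¬ across ∧, flipping it to ∨, and negate each literal.

(¬c) ∨ (¬t)


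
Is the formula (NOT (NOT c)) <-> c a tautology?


Build the truth table over {c}:
c | φ
-----
F | T
T | T
Every row evaluates to true.

Yes, it is a tautology.


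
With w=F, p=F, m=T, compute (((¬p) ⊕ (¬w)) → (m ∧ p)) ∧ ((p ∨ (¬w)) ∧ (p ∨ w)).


Substitute w=F, p=F, m=T:
¬p = T
¬w = T
(¬p) ⊕ (¬w) = T ⊕ T = F
m ∧ p = T ∧ F = F
((¬p) ⊕ (¬w)) → (m ∧ p) = F → F = T
¬w = T
p ∨ (¬w) = F ∨ T = T
p ∨ w = F ∨ F = F
(p ∨ (¬w)) ∧ (p ∨ w) = T ∧ F = F
(((¬p) ⊕ (¬w)) → (m ∧ p)) ∧ ((p ∨ (¬w)) ∧ (p ∨ w)) = T ∧ F = F

F


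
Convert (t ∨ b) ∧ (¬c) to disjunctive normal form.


Step 1: Distribute ∧ over ∨: (t ∨ b) ∧ (¬c) = (t ∧ (¬c)) ∨ (b ∧ (¬c)).

(t ∧ (¬c)) ∨ (b ∧ (¬c))


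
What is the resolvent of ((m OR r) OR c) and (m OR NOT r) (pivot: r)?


The clauses contain complementary literals r and NOTr.
Resolution eliminates this pair and disjoins the remaining literals (merging duplicates).

(m OR c)


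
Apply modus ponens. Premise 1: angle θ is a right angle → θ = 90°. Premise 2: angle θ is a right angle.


Modus ponens: from (P → Q) and P, infer Q.
P = 'angle θ is a right angle' is asserted, and P → Q holds, so Q follows.

θ = 90°.


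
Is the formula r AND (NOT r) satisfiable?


Check all 2 assignments over {r}:
r | φ
-----
F | F
T | F
No assignment makes the formula true.

Unsatisfiable.


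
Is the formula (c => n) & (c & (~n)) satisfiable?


Check all 4 assignments over {c, n}:
c | n | φ
---------
False | False | False
True | False | False
False | True | False
True | True | False
No assignment makes the formula true.

Unsatisfiable.


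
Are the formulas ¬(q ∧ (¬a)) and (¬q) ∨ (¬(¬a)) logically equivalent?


Compare truth tables:
a | q | φ | ψ
-------------
F | F | T | T
T | F | T | T
F | T | F | F
T | T | T | T
The columns φ and ψ agree on every row.

Yes, they are logically equivalent.


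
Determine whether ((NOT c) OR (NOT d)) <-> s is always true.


Build the truth table over {c, d, s}:
c | d | s | φ
-------------
F | F | F | F
T | F | F | F
F | T | F | F
T | T | F | T
F | F | T | T
T | F | T | T
F | T | T | T
T | T | T | F
Counterexample at row 1: with c=F, d=F, s=F, the formula is F.

No, it is not a tautology.


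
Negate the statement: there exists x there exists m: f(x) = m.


Negation flips each quantifier (∀↔∃) and negates the inner predicate.
¬(there exists x there exists m: φ) = for all x for all m: ¬φ.

for all x for all m: NOT(f(x) = m)


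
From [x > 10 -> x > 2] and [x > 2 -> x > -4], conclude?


Hypothetical syllogism: from (P → Q) and (Q → R), infer (P → R).
Chain the two implications through the shared middle term 'x > 2'.

x > 10 -> x > -4


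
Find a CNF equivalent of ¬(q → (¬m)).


Step 1: Rewrite q → (¬m) as ¬q ∨ (¬m).
Step 2: Negate: ¬(¬q ∨ (¬m)) = q ∧ ¬(¬m) (De Morgan + double negation).
Step 3: Eliminate any double negations (¬¬X = X).

q ∧ m


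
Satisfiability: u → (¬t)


Search for a satisfying assignment over {t, u}.
Try t=F, u=F: the formula evaluates to T.
A satisfying assignment exists.

Satisfiable.


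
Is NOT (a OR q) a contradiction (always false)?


Truth table over {a, q}:
a | q | φ
---------
F | F | T
T | F | F
F | T | F
T | T | F
Satisfying assignment at row 1: a=F, q=F gives T.

No, it is not a contradiction.


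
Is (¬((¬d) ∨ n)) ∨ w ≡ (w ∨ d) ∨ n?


Compare truth tables:
d | n | w | φ | ψ
-----------------
F | F | F | F | F
T | F | F | T | T
F | T | F | F | T
T | T | F | F | T
F | F | T | T | T
T | F | T | T | T
F | T | T | T | T
T | T | T | T | T
They differ at row 3 (d=F, n=T, w=F): φ=F but ψ=T.

No, they are not logically equivalent.


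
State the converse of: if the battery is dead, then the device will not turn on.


The converse of (P → Q) is (Q → P). It is not in general equivalent to the original.
Here P = 'the battery is dead' and Q = 'the device will not turn on'.

If the device will not turn on, then the battery is dead.


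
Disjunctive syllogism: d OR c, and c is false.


Disjunctive syllogism: from (P ∨ Q) and ¬P, infer Q.
One disjunct, 'c', is ruled out; the other must hold.

d


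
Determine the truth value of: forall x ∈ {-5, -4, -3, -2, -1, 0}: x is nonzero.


Evaluate the predicate on each element: -5:True, -4:True, -3:True, -2:True, -1:True, 0:False.
Counterexample x = 0 fails the predicate.

False


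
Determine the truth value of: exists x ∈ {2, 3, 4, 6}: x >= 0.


Evaluate the predicate on each element: 2:True, 3:True, 4:True, 6:True.
Witness x = 2 satisfies the predicate.

True


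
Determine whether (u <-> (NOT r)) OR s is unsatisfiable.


Truth table over {r, s, u}:
r | s | u | φ
-------------
F | F | F | F
T | F | F | T
F | T | F | T
T | T | F | T
F | F | T | T
T | F | T | F
F | T | T | T
T | T | T | T
Satisfying assignment at row 2: r=T, s=F, u=F gives T.

No, it is not a contradiction.


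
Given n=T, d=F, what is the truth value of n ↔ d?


Biconditional is true when both operands have the same truth value.
Substitute: n=T, d=F.
T ↔ F evaluates to F.

F


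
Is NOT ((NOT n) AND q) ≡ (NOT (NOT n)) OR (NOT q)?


Compare truth tables:
n | q | φ | ψ
-------------
F | F | T | T
T | F | T | T
F | T | F | F
T | T | T | T
The columns φ and ψ agree on every row.

Yes, they are logically equivalent.


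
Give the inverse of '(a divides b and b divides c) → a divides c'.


The inverse of (P → Q) is (¬P → ¬Q). It is equivalent to the converse, not to the original.
Here P = '(a divides b and b divides c)' and Q = 'a divides c'.

If not ((a divides b and b divides c)), then not (a divides c).


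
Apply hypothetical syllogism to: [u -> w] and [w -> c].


Hypothetical syllogism: from (P → Q) and (Q → R), infer (P → R).
Chain the two implications through the shared middle term 'w'.

u -> c


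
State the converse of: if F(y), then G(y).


The converse of (P → Q) is (Q → P). It is not in general equivalent to the original.
Here P = 'F(y)' and Q = 'G(y)'.

If G(y), then F(y).


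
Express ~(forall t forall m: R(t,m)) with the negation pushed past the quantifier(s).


Negation flips each quantifier (∀↔∃) and negates the inner predicate.
¬(forall t forall m: φ) = exists t exists m: ¬φ.

exists t exists m: ~(R(t,m))


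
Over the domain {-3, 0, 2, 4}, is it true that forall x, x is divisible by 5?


Evaluate the predicate on each element: -3:False, 0:True, 2:False, 4:False.
Counterexample x = -3 fails the predicate.

False


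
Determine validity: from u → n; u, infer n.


This matches the form of modus ponens: the conclusion follows in every model of the premises.

Valid.


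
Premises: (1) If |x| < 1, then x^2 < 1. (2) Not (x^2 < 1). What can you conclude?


Modus tollens: from (P → Q) and ¬Q, infer ¬P.
Q = 'x^2 < 1' is denied; since P → Q, P must also fail.

Not (|x| < 1).


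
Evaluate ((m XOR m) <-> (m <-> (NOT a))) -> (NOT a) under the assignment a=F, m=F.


Substitute a=F, m=F:
m XOR m = F XOR F = F
NOT a = T
m <-> (NOT a) = F <-> T = F
(m XOR m) <-> (m <-> (NOT a)) = F <-> F = T
NOT a = T
((m XOR m) <-> (m <-> (NOT a))) -> (NOT a) = T -> T = T

T


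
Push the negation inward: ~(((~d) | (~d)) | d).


De Morgan: the negation of a disjunction is the conjunction of the negations.
Distribute ~ across |, flipping it to &, and negate each literal.

(d & d) & (~d)


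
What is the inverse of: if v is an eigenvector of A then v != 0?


The inverse of (P → Q) is (¬P → ¬Q). It is equivalent to the converse, not to the original.
Here P = 'v is an eigenvector of A' and Q = 'v != 0'.

If not (v is an eigenvector of A), then not (v != 0).


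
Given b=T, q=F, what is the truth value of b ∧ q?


Conjunction is true only when both operands are true.
Substitute: b=T, q=F.
T ∧ F evaluates to F.

F


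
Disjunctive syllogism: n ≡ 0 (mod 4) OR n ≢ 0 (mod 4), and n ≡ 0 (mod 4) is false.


Disjunctive syllogism: from (P ∨ Q) and ¬P, infer Q.
One disjunct, 'n ≡ 0 (mod 4)', is ruled out; the other must hold.

n ≢ 0 (mod 4)


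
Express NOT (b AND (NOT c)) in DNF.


Step 1: Apply De Morgan: ¬(b ∧ (¬c)) = ¬b ∨ ¬(¬c).
Step 2: Eliminate any double negations (¬¬X = X).

(NOT b) OR c


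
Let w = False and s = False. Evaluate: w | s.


Disjunction is false only when both operands are false.
Substitute: w=False, s=False.
False | False evaluates to False.

False


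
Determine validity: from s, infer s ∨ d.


This matches the form of disjunction introduction: the conclusion follows in every model of the premises.

Valid.


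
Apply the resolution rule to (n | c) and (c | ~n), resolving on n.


The clauses contain complementary literals n and ~n.
Resolution eliminates this pair and disjoins the remaining literals (merging duplicates).

c


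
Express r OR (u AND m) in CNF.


Step 1: Distribute ∨ over ∧: r ∨ (u ∧ m) = (r ∨ u) ∧ (r ∨ m).

(r OR u) AND (r OR m)


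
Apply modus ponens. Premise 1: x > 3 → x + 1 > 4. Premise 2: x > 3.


Modus ponens: from (P → Q) and P, infer Q.
P = 'x > 3' is asserted, and P → Q holds, so Q follows.

x + 1 > 4.


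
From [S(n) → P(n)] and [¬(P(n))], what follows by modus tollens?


Modus tollens: from (P → Q) and ¬Q, infer ¬P.
Q = 'P(n)' is denied; since P → Q, P must also fail.

Not (S(n)).


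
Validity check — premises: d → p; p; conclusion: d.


This is affirming the consequent (fallacy). There exist truth assignments where the premises are all true but the conclusion is false.

Invalid.


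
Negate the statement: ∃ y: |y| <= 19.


¬(∀ x: φ) = ∃ x: ¬φ, and ¬(∃ x: φ) = ∀ x: ¬φ.
Apply to the existential statement.

∀ y: ¬(|y| <= 19)


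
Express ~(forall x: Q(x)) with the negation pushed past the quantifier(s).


¬(forall x: φ) = exists x: ¬φ, and ¬(exists x: φ) = forall x: ¬φ.
Apply to the universal statement.

exists x: ~(Q(x))


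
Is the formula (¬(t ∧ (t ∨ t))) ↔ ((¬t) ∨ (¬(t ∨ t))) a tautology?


Build the truth table over {t}:
t | φ
-----
F | T
T | T
Every row evaluates to true.

Yes, it is a tautology.


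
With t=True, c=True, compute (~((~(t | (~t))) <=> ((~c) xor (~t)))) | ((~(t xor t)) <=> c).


Substitute t=True, c=True:
… (earlier sub-steps elided)
~(t | (~t)) = False
~c = False
~t = False
(~c) xor (~t) = False xor False = False
(~(t | (~t))) <=> ((~c) xor (~t)) = False <=> False = True
~((~(t | (~t))) <=> ((~c) xor (~t))) = False
t xor t = True xor True = False
~(t xor t) = True
(~(t xor t)) <=> c = True <=> True = True
(~((~(t | (~t))) <=> ((~c) xor (~t)))) | ((~(t xor t)) <=> c) = False | True = True

True


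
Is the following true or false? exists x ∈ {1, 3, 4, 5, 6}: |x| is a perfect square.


Evaluate the predicate on each element: 1:True, 3:False, 4:True, 5:False, 6:False.
Witness x = 1 satisfies the predicate.

True


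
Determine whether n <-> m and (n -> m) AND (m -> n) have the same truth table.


Compare truth tables:
m | n | φ | ψ
-------------
F | F | T | T
T | F | F | F
F | T | F | F
T | T | T | T
The columns φ and ψ agree on every row.

Yes, they are logically equivalent.


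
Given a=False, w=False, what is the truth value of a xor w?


Exclusive or is true when exactly one operand is true.
Substitute: a=False, w=False.
False xor False evaluates to False.

False


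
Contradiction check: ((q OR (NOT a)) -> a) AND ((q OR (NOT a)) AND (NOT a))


Truth table over {a, q}:
a | q | φ
---------
F | F | F
T | F | F
F | T | F
T | T | F
Every row is false.

Yes, it is a contradiction.


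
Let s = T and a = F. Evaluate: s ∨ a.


Disjunction is false only when both operands are false.
Substitute: s=T, a=F.
T ∨ F evaluates to T.

T


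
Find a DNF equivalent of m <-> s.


Step 1: m ↔ s is true exactly when both agree: (m ∧ s) ∨ (¬m ∧ ¬s).

(m AND s) OR ((NOT m) AND (NOT s))


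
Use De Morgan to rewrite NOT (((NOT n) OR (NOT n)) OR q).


De Morgan: the negation of a disjunction is the conjunction of the negations.
Distribute NOT across OR, flipping it to AND, and negate each literal.

(n AND n) AND (NOT q)


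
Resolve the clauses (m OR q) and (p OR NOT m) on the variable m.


The clauses contain complementary literals m and NOTm.
Resolution eliminates this pair and disjoins the remaining literals (merging duplicates).

(q OR p)


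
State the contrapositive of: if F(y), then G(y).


The contrapositive of (P → Q) is (¬Q → ¬P); it is logically equivalent to the original.
Here P = 'F(y)' and Q = 'G(y)'.

If not (G(y)), then not (F(y)).


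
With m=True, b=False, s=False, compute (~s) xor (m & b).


Substitute m=True, b=False, s=False:
~s = True
m & b = True & False = False
(~s) xor (m & b) = True xor False = True

True


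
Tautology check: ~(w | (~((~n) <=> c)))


Build the truth table over {c, n, w}:
c | n | w | φ
-------------
False | False | False | False
True | False | False | True
False | True | False | True
True | True | False | False
False | False | True | False
True | False | True | False
False | True | True | False
True | True | True | False
Counterexample at row 1: with c=False, n=False, w=False, the formula is False.

No, it is not a tautology.


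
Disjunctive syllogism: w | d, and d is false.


Disjunctive syllogism: from (P ∨ Q) and ¬P, infer Q.
One disjunct, 'd', is ruled out; the other must hold.

w


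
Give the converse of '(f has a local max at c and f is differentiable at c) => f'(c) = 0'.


The converse of (P → Q) is (Q → P). It is not in general equivalent to the original.
Here P = '(f has a local max at c and f is differentiable at c)' and Q = 'f'(c) = 0'.

If f'(c) = 0, then (f has a local max at c and f is differentiable at c).


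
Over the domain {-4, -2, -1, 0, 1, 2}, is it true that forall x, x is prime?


Evaluate the predicate on each element: -4:False, -2:False, -1:False, 0:False, 1:False, 2:True.
Counterexample x = -4 fails the predicate.

False


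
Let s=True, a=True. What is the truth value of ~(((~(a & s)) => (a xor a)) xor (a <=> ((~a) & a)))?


Substitute s=True, a=True:
a & s = True & True = True
~(a & s) = False
a xor a = True xor True = False
(~(a & s)) => (a xor a) = False => False = True
~a = False
(~a) & a = False & True = False
a <=> ((~a) & a) = True <=> False = False
((~(a & s)) => (a xor a)) xor (a <=> ((~a) & a)) = True xor False = True
~(((~(a & s)) => (a xor a)) xor (a <=> ((~a) & a))) = False

False
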